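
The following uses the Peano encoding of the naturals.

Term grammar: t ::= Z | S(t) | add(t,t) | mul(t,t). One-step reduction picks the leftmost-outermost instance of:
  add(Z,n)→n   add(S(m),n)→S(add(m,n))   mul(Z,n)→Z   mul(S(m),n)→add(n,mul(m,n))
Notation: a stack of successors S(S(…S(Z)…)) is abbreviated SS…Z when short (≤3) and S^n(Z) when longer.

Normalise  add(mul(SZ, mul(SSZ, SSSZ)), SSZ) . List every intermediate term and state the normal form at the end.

Answer: normal form = S^8(Z)  (in 27 steps)

Derivation:
  start: add(mul(SZ, mul(SSZ, SSSZ)), SSZ)
  step 1: add(add(mul(SSZ, SSSZ), mul(Z, mul(SSZ, SSSZ))), SSZ)
  step 2: add(add(add(SSSZ, mul(SZ, SSSZ)), mul(Z, mul(SSZ, SSSZ))), SSZ)
  step 3: add(add(S(add(SSZ, mul(SZ, SSSZ))), mul(Z, mul(SSZ, SSSZ))), SSZ)
  step 4: add(S(add(add(SSZ, mul(SZ, SSSZ)), mul(Z, mul(SSZ, SSSZ)))), SSZ)
  step 5: S(add(add(add(SSZ, mul(SZ, SSSZ)), mul(Z, mul(SSZ, SSSZ))), SSZ))
  step 6: S(add(add(S(add(SZ, mul(SZ, SSSZ))), mul(Z, mul(SSZ, SSSZ))), SSZ))
  step 7: S(add(S(add(add(SZ, mul(SZ, SSSZ)), mul(Z, mul(SSZ, SSSZ)))), SSZ))
  step 8: S(S(add(add(add(SZ, mul(SZ, SSSZ)), mul(Z, mul(SSZ, SSSZ))), SSZ)))
  step 9: S(S(add(add(S(add(Z, mul(SZ, SSSZ))), mul(Z, mul(SSZ, SSSZ))), SSZ)))
  step 10: S(S(add(S(add(add(Z, mul(SZ, SSSZ)), mul(Z, mul(SSZ, SSSZ)))), SSZ)))
  step 11: S(S(S(add(add(add(Z, mul(SZ, SSSZ)), mul(Z, mul(SSZ, SSSZ))), SSZ))))
  step 12: S(S(S(add(add(mul(SZ, SSSZ), mul(Z, mul(SSZ, SSSZ))), SSZ))))
  step 13: S(S(S(add(add(add(SSSZ, mul(Z, SSSZ)), mul(Z, mul(SSZ, SSSZ))), SSZ))))
  step 14: S(S(S(add(add(S(add(SSZ, mul(Z, SSSZ))), mul(Z, mul(SSZ, SSSZ))), SSZ))))
  step 15: S(S(S(add(S(add(add(SSZ, mul(Z, SSSZ)), mul(Z, mul(SSZ, SSSZ)))), SSZ))))
  step 16: S(S(S(S(add(add(add(SSZ, mul(Z, SSSZ)), mul(Z, mul(SSZ, SSSZ))), SSZ)))))
  step 17: S(S(S(S(add(add(S(add(SZ, mul(Z, SSSZ))), mul(Z, mul(SSZ, SSSZ))), SSZ)))))
  step 18: S(S(S(S(add(S(add(add(SZ, mul(Z, SSSZ)), mul(Z, mul(SSZ, SSSZ)))), SSZ)))))
  step 19: S(S(S(S(S(add(add(add(SZ, mul(Z, SSSZ)), mul(Z, mul(SSZ, SSSZ))), SSZ))))))
  step 20: S(S(S(S(S(add(add(S(add(Z, mul(Z, SSSZ))), mul(Z, mul(SSZ, SSSZ))), SSZ))))))
  step 21: S(S(S(S(S(add(S(add(add(Z, mul(Z, SSSZ)), mul(Z, mul(SSZ, SSSZ)))), SSZ))))))
  step 22: S(S(S(S(S(S(add(add(add(Z, mul(Z, SSSZ)), mul(Z, mul(SSZ, SSSZ))), SSZ)))))))
  step 23: S(S(S(S(S(S(add(add(mul(Z, SSSZ), mul(Z, mul(SSZ, SSSZ))), SSZ)))))))
  step 24: S(S(S(S(S(S(add(add(Z, mul(Z, mul(SSZ, SSSZ))), SSZ)))))))
  step 25: S(S(S(S(S(S(add(mul(Z, mul(SSZ, SSSZ)), SSZ)))))))
  step 26: S(S(S(S(S(S(add(Z, SSZ)))))))
  step 27: S^8(Z)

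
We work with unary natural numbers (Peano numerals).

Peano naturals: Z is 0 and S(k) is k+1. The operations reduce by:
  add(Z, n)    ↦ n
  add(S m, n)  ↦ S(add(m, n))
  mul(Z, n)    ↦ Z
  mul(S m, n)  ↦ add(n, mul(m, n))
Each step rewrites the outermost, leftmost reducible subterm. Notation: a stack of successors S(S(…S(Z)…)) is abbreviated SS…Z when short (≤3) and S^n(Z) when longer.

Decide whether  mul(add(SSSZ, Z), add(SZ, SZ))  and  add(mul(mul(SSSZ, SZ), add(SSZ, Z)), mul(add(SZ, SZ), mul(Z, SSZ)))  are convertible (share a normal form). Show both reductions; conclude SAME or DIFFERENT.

Answer: SAME — A ⇓ S^6(Z), B ⇓ S^6(Z)

Reduction:
Term A:
  start: mul(add(SSSZ, Z), add(SZ, SZ))
  →1  mul(S(add(SSZ, Z)), add(SZ, SZ))
  →2  add(add(SZ, SZ), mul(add(SSZ, Z), add(SZ, SZ)))
  →3  add(S(add(Z, SZ)), mul(add(SSZ, Z), add(SZ, SZ)))
  →4  S(add(add(Z, SZ), mul(add(SSZ, Z), add(SZ, SZ))))
  →5  S(add(SZ, mul(add(SSZ, Z), add(SZ, SZ))))
  →6  S(S(add(Z, mul(add(SSZ, Z), add(SZ, SZ)))))
  →7  S(S(mul(add(SSZ, Z), add(SZ, SZ))))
  →8  S(S(mul(S(add(SZ, Z)), add(SZ, SZ))))
  →9  S(S(add(add(SZ, SZ), mul(add(SZ, Z), add(SZ, SZ)))))
  →10  S(S(add(S(add(Z, SZ)), mul(add(SZ, Z), add(SZ, SZ)))))
  →11  S(S(S(add(add(Z, SZ), mul(add(SZ, Z), add(SZ, SZ))))))
  →12  S(S(S(add(SZ, mul(add(SZ, Z), add(SZ, SZ))))))
  →13  S(S(S(S(add(Z, mul(add(SZ, Z), add(SZ, SZ)))))))
  →14  S(S(S(S(mul(add(SZ, Z), add(SZ, SZ))))))
  →15  S(S(S(S(mul(S(add(Z, Z)), add(SZ, SZ))))))
  →16  S(S(S(S(add(add(SZ, SZ), mul(add(Z, Z), add(SZ, SZ)))))))
  →17  S(S(S(S(add(S(add(Z, SZ)), mul(add(Z, Z), add(SZ, SZ)))))))
  →18  S(S(S(S(S(add(add(Z, SZ), mul(add(Z, Z), add(SZ, SZ))))))))
  →19  S(S(S(S(S(add(SZ, mul(add(Z, Z), add(SZ, SZ))))))))
  →20  S(S(S(S(S(S(add(Z, mul(add(Z, Z), add(SZ, SZ)))))))))
  →21  S(S(S(S(S(S(mul(add(Z, Z), add(SZ, SZ))))))))
  →22  S(S(S(S(S(S(mul(Z, add(SZ, SZ))))))))
  →23  S^6(Z)

Term B:
  start: add(mul(mul(SSSZ, SZ), add(SSZ, Z)), mul(add(SZ, SZ), mul(Z, SSZ)))
  →1  add(mul(add(SZ, mul(SSZ, SZ)), add(SSZ, Z)), mul(add(SZ, SZ), mul(Z, SSZ)))
  →2  add(mul(S(add(Z, mul(SSZ, SZ))), add(SSZ, Z)), mul(add(SZ, SZ), mul(Z, SSZ)))
  →3  add(add(add(SSZ, Z), mul(add(Z, mul(SSZ, SZ)), add(SSZ, Z))), mul(add(SZ, SZ), mul(Z, SSZ)))
  →4  add(add(S(add(SZ, Z)), mul(add(Z, mul(SSZ, SZ)), add(SSZ, Z))), mul(add(SZ, SZ), mul(Z, SSZ)))
  →5  add(S(add(add(SZ, Z), mul(add(Z, mul(SSZ, SZ)), add(SSZ, Z)))), mul(add(SZ, SZ), mul(Z, SSZ)))
  →6  S(add(add(add(SZ, Z), mul(add(Z, mul(SSZ, SZ)), add(SSZ, Z))), mul(add(SZ, SZ), mul(Z, SSZ))))
  →7  S(add(add(S(add(Z, Z)), mul(add(Z, mul(SSZ, SZ)), add(SSZ, Z))), mul(add(SZ, SZ), mul(Z, SSZ))))
  →8  S(add(S(add(add(Z, Z), mul(add(Z, mul(SSZ, SZ)), add(SSZ, Z)))), mul(add(SZ, SZ), mul(Z, SSZ))))
  →9  S(S(add(add(add(Z, Z), mul(add(Z, mul(SSZ, SZ)), add(SSZ, Z))), mul(add(SZ, SZ), mul(Z, SSZ)))))
  →10  S(S(add(add(Z, mul(add(Z, mul(SSZ, SZ)), add(SSZ, Z))), mul(add(SZ, SZ), mul(Z, SSZ)))))
  →11  S(S(add(mul(add(Z, mul(SSZ, SZ)), add(SSZ, Z)), mul(add(SZ, SZ), mul(Z, SSZ)))))
  →12  S(S(add(mul(mul(SSZ, SZ), add(SSZ, Z)), mul(add(SZ, SZ), mul(Z, SSZ)))))
  →13  S(S(add(mul(add(SZ, mul(SZ, SZ)), add(SSZ, Z)), mul(add(SZ, SZ), mul(Z, SSZ)))))
  →14  S(S(add(mul(S(add(Z, mul(SZ, SZ))), add(SSZ, Z)), mul(add(SZ, SZ), mul(Z, SSZ)))))
  →15  S(S(add(add(add(SSZ, Z), mul(add(Z, mul(SZ, SZ)), add(SSZ, Z))), mul(add(SZ, SZ), mul(Z, SSZ)))))
  →16  S(S(add(add(S(add(SZ, Z)), mul(add(Z, mul(SZ, SZ)), add(SSZ, Z))), mul(add(SZ, SZ), mul(Z, SSZ)))))
  →17  S(S(add(S(add(add(SZ, Z), mul(add(Z, mul(SZ, SZ)), add(SSZ, Z)))), mul(add(SZ, SZ), mul(Z, SSZ)))))
  →18  S(S(S(add(add(add(SZ, Z), mul(add(Z, mul(SZ, SZ)), add(SSZ, Z))), mul(add(SZ, SZ), mul(Z, SSZ))))))
  →19  S(S(S(add(add(S(add(Z, Z)), mul(add(Z, mul(SZ, SZ)), add(SSZ, Z))), mul(add(SZ, SZ), mul(Z, SSZ))))))
  →20  S(S(S(add(S(add(add(Z, Z), mul(add(Z, mul(SZ, SZ)), add(SSZ, Z)))), mul(add(SZ, SZ), mul(Z, SSZ))))))
  →21  S(S(S(S(add(add(add(Z, Z), mul(add(Z, mul(SZ, SZ)), add(SSZ, Z))), mul(add(SZ, SZ), mul(Z, SSZ)))))))
  →22  S(S(S(S(add(add(Z, mul(add(Z, mul(SZ, SZ)), add(SSZ, Z))), mul(add(SZ, SZ), mul(Z, SSZ)))))))
  →23  S(S(S(S(add(mul(add(Z, mul(SZ, SZ)), add(SSZ, Z)), mul(add(SZ, SZ), mul(Z, SSZ)))))))
  →24  S(S(S(S(add(mul(mul(SZ, SZ), add(SSZ, Z)), mul(add(SZ, SZ), mul(Z, SSZ)))))))
  →25  S(S(S(S(add(mul(add(SZ, mul(Z, SZ)), add(SSZ, Z)), mul(add(SZ, SZ), mul(Z, SSZ)))))))
  →26  S(S(S(S(add(mul(S(add(Z, mul(Z, SZ))), add(SSZ, Z)), mul(add(SZ, SZ), mul(Z, SSZ)))))))
  →27  S(S(S(S(add(add(add(SSZ, Z), mul(add(Z, mul(Z, SZ)), add(SSZ, Z))), mul(add(SZ, SZ), mul(Z, SSZ)))))))
  →28  S(S(S(S(add(add(S(add(SZ, Z)), mul(add(Z, mul(Z, SZ)), add(SSZ, Z))), mul(add(SZ, SZ), mul(Z, SSZ)))))))
  →29  S(S(S(S(add(S(add(add(SZ, Z), mul(add(Z, mul(Z, SZ)), add(SSZ, Z)))), mul(add(SZ, SZ), mul(Z, SSZ)))))))
  →30  S(S(S(S(S(add(add(add(SZ, Z), mul(add(Z, mul(Z, SZ)), add(SSZ, Z))), mul(add(SZ, SZ), mul(Z, SSZ))))))))
  →31  S(S(S(S(S(add(add(S(add(Z, Z)), mul(add(Z, mul(Z, SZ)), add(SSZ, Z))), mul(add(SZ, SZ), mul(Z, SSZ))))))))
  →32  S(S(S(S(S(add(S(add(add(Z, Z), mul(add(Z, mul(Z, SZ)), add(SSZ, Z)))), mul(add(SZ, SZ), mul(Z, SSZ))))))))
  →33  S(S(S(S(S(S(add(add(add(Z, Z), mul(add(Z, mul(Z, SZ)), add(SSZ, Z))), mul(add(SZ, SZ), mul(Z, SSZ)))))))))
  →34  S(S(S(S(S(S(add(add(Z, mul(add(Z, mul(Z, SZ)), add(SSZ, Z))), mul(add(SZ, SZ), mul(Z, SSZ)))))))))
  →35  S(S(S(S(S(S(add(mul(add(Z, mul(Z, SZ)), add(SSZ, Z)), mul(add(SZ, SZ), mul(Z, SSZ)))))))))
  →36  S(S(S(S(S(S(add(mul(mul(Z, SZ), add(SSZ, Z)), mul(add(SZ, SZ), mul(Z, SSZ)))))))))
  →37  S(S(S(S(S(S(add(mul(Z, add(SSZ, Z)), mul(add(SZ, SZ), mul(Z, SSZ)))))))))
  →38  S(S(S(S(S(S(add(Z, mul(add(SZ, SZ), mul(Z, SSZ)))))))))
  →39  S(S(S(S(S(S(mul(add(SZ, SZ), mul(Z, SSZ))))))))
  →40  S(S(S(S(S(S(mul(S(add(Z, SZ)), mul(Z, SSZ))))))))
  →41  S(S(S(S(S(S(add(mul(Z, SSZ), mul(add(Z, SZ), mul(Z, SSZ)))))))))
  →42  S(S(S(S(S(S(add(Z, mul(add(Z, SZ), mul(Z, SSZ)))))))))
  →43  S(S(S(S(S(S(mul(add(Z, SZ), mul(Z, SSZ))))))))
  →44  S(S(S(S(S(S(mul(SZ, mul(Z, SSZ))))))))
  →45  S(S(S(S(S(S(add(mul(Z, SSZ), mul(Z, mul(Z, SSZ)))))))))
  →46  S(S(S(S(S(S(add(Z, mul(Z, mul(Z, SSZ)))))))))
  →47  S(S(S(S(S(S(mul(Z, mul(Z, SSZ))))))))
  →48  S^6(Z)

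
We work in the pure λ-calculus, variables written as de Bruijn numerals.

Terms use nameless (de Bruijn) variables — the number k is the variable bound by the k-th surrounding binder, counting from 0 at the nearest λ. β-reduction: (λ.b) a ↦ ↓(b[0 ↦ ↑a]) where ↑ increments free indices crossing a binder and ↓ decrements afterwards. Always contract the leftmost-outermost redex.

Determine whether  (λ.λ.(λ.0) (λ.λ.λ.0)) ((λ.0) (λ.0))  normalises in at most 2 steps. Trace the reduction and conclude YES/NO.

  start: (λ.λ.(λ.0) (λ.λ.λ.0)) ((λ.0) (λ.0))
  step 1: λ.(λ.0) (λ.λ.λ.0)
  step 2: λ.λ.λ.λ.0

Answer: YES — reaches normal form λ.λ.λ.λ.0 in 2 ≤ 2 steps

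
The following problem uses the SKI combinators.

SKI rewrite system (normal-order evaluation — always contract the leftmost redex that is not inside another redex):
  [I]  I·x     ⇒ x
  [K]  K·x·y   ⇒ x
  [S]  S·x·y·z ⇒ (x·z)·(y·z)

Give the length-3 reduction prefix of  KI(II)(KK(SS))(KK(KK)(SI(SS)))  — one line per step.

Answer: after 3 steps: K(KK(KK)(SI(SS)))

Working:
  start: KI(II)(KK(SS))(KK(KK)(SI(SS)))
  [1] I(KK(SS))(KK(KK)(SI(SS)))
  [2] KK(SS)(KK(KK)(SI(SS)))
  [3] K(KK(KK)(SI(SS)))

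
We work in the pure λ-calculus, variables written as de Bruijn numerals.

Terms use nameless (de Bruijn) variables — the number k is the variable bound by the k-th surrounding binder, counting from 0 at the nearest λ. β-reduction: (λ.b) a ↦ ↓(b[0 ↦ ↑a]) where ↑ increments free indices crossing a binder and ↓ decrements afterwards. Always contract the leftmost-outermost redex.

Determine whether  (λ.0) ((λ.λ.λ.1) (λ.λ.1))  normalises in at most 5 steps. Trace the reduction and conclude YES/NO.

  start: (λ.0) ((λ.λ.λ.1) (λ.λ.1))
  [1] (λ.λ.λ.1) (λ.λ.1)
  [2] λ.λ.1

Answer: YES — reaches normal form λ.λ.1 in 2 ≤ 5 steps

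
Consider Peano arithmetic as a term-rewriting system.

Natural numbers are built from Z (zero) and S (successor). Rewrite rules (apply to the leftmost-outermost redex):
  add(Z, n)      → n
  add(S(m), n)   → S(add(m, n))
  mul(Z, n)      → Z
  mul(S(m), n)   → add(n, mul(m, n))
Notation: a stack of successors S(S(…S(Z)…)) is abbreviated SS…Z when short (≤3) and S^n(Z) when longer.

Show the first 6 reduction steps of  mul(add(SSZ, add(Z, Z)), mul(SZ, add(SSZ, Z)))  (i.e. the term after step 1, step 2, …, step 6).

  start: mul(add(SSZ, add(Z, Z)), mul(SZ, add(SSZ, Z)))
  →1  mul(S(add(SZ, add(Z, Z))), mul(SZ, add(SSZ, Z)))
  →2  add(mul(SZ, add(SSZ, Z)), mul(add(SZ, add(Z, Z)), mul(SZ, add(SSZ, Z))))
  →3  add(add(add(SSZ, Z), mul(Z, add(SSZ, Z))), mul(add(SZ, add(Z, Z)), mul(SZ, add(SSZ, Z))))
  →4  add(add(S(add(SZ, Z)), mul(Z, add(SSZ, Z))), mul(add(SZ, add(Z, Z)), mul(SZ, add(SSZ, Z))))
  →5  add(S(add(add(SZ, Z), mul(Z, add(SSZ, Z)))), mul(add(SZ, add(Z, Z)), mul(SZ, add(SSZ, Z))))
  →6  S(add(add(add(SZ, Z), mul(Z, add(SSZ, Z))), mul(add(SZ, add(Z, Z)), mul(SZ, add(SSZ, Z)))))

Answer: after 6 steps: S(add(add(add(SZ, Z), mul(Z, add(SSZ, Z))), mul(add(SZ, add(Z, Z)), mul(SZ, add(SSZ, Z)))))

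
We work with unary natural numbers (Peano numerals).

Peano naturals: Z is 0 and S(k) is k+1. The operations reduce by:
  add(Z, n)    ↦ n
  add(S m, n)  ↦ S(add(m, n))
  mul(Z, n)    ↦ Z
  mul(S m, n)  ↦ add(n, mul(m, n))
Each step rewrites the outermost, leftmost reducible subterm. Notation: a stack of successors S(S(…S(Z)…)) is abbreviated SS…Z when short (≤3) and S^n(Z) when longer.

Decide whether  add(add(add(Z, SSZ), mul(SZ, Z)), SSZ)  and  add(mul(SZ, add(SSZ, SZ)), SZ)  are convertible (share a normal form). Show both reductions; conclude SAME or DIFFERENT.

Term A:
  start: add(add(add(Z, SSZ), mul(SZ, Z)), SSZ)
  →1  add(add(SSZ, mul(SZ, Z)), SSZ)
  →2  add(S(add(SZ, mul(SZ, Z))), SSZ)
  →3  S(add(add(SZ, mul(SZ, Z)), SSZ))
  →4  S(add(S(add(Z, mul(SZ, Z))), SSZ))
  →5  S(S(add(add(Z, mul(SZ, Z)), SSZ)))
  →6  S(S(add(mul(SZ, Z), SSZ)))
  →7  S(S(add(add(Z, mul(Z, Z)), SSZ)))
  →8  S(S(add(mul(Z, Z), SSZ)))
  →9  S(S(add(Z, SSZ)))
  →10  S^4(Z)

Term B:
  start: add(mul(SZ, add(SSZ, SZ)), SZ)
  →1  add(add(add(SSZ, SZ), mul(Z, add(SSZ, SZ))), SZ)
  →2  add(add(S(add(SZ, SZ)), mul(Z, add(SSZ, SZ))), SZ)
  →3  add(S(add(add(SZ, SZ), mul(Z, add(SSZ, SZ)))), SZ)
  →4  S(add(add(add(SZ, SZ), mul(Z, add(SSZ, SZ))), SZ))
  →5  S(add(add(S(add(Z, SZ)), mul(Z, add(SSZ, SZ))), SZ))
  →6  S(add(S(add(add(Z, SZ), mul(Z, add(SSZ, SZ)))), SZ))
  →7  S(S(add(add(add(Z, SZ), mul(Z, add(SSZ, SZ))), SZ)))
  →8  S(S(add(add(SZ, mul(Z, add(SSZ, SZ))), SZ)))
  →9  S(S(add(S(add(Z, mul(Z, add(SSZ, SZ)))), SZ)))
  →10  S(S(S(add(add(Z, mul(Z, add(SSZ, SZ))), SZ))))
  →11  S(S(S(add(mul(Z, add(SSZ, SZ)), SZ))))
  →12  S(S(S(add(Z, SZ))))
  →13  S^4(Z)

Answer: SAME — A ⇓ S^4(Z), B ⇓ S^4(Z)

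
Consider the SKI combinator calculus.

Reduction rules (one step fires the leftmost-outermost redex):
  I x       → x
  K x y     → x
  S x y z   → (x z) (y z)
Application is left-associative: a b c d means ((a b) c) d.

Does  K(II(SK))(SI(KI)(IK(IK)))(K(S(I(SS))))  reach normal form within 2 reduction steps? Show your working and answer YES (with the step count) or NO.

Answer: NO — after 2 steps the term is I(SK)(K(S(I(SS)))), not yet normal

Working:
  start: K(II(SK))(SI(KI)(IK(IK)))(K(S(I(SS))))
  →1  II(SK)(K(S(I(SS))))
  →2  I(SK)(K(S(I(SS))))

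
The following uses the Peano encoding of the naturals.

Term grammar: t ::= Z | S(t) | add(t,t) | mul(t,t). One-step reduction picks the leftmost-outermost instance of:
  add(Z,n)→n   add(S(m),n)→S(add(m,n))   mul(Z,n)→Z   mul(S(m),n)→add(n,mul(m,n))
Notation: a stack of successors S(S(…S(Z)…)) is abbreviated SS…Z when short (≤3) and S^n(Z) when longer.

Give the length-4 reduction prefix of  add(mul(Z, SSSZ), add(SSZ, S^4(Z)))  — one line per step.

Answer: after 4 steps: S(S(add(Z, S^4(Z))))

Derivation:
  start: add(mul(Z, SSSZ), add(SSZ, S^4(Z)))
  step 1: add(Z, add(SSZ, S^4(Z)))
  step 2: add(SSZ, S^4(Z))
  step 3: S(add(SZ, S^4(Z)))
  step 4: S(S(add(Z, S^4(Z))))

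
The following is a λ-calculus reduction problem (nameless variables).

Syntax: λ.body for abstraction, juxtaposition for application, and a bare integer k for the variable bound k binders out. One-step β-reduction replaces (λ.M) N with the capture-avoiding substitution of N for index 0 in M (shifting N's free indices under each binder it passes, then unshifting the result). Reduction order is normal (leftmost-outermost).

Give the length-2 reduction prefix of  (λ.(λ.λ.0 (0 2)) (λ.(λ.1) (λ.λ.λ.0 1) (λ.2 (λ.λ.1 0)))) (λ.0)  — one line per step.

Answer: after 2 steps: λ.0 (0 (λ.0))

Working:
  start: (λ.(λ.λ.0 (0 2)) (λ.(λ.1) (λ.λ.λ.0 1) (λ.2 (λ.λ.1 0)))) (λ.0)
  step 1: (λ.λ.0 (0 (λ.0))) (λ.(λ.1) (λ.λ.λ.0 1) (λ.(λ.0) (λ.λ.1 0)))
  step 2: λ.0 (0 (λ.0))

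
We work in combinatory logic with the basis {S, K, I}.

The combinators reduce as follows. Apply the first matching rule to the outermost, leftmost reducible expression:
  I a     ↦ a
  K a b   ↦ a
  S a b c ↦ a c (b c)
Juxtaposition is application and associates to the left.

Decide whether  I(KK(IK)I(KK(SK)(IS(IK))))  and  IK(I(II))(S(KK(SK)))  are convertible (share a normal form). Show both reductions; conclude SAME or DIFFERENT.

Answer: SAME — A ⇓ I, B ⇓ I

Reduction:
Term A:
  start: I(KK(IK)I(KK(SK)(IS(IK))))
  [1] KK(IK)I(KK(SK)(IS(IK)))
  [2] KI(KK(SK)(IS(IK)))
  [3] I

Term B:
  start: IK(I(II))(S(KK(SK)))
  [1] K(I(II))(S(KK(SK)))
  [2] I(II)
  [3] II
  [4] I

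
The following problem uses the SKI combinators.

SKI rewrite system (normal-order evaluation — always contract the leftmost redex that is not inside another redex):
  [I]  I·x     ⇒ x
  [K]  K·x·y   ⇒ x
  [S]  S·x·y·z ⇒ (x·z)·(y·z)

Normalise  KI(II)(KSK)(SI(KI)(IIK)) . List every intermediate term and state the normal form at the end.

  start: KI(II)(KSK)(SI(KI)(IIK))
  step 1: I(KSK)(SI(KI)(IIK))
  step 2: KSK(SI(KI)(IIK))
  step 3: S(SI(KI)(IIK))
  step 4: S(I(IIK)(KI(IIK)))
  step 5: S(IIK(KI(IIK)))
  step 6: S(IK(KI(IIK)))
  step 7: S(K(KI(IIK)))
  step 8: S(KI)

Answer: normal form = S(KI)  (in 8 steps)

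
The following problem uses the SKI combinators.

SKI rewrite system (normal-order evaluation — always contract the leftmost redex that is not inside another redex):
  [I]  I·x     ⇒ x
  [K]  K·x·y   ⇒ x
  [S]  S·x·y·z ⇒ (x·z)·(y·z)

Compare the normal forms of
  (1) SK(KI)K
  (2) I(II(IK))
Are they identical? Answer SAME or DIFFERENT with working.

Answer: SAME — A ⇓ K, B ⇓ K

Working:
Term A:
  start: SK(KI)K
  step 1: KK(KIK)
  step 2: K

Term B:
  start: I(II(IK))
  step 1: II(IK)
  step 2: I(IK)
  step 3: IK
  step 4: K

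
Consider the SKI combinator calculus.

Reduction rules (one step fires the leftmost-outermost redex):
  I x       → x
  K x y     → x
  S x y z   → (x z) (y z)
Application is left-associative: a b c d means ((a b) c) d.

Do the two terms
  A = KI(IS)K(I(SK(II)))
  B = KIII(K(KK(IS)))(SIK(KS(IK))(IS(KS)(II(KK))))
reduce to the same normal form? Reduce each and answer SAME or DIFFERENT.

Term A:
  start: KI(IS)K(I(SK(II)))
  [1] IK(I(SK(II)))
  [2] K(I(SK(II)))
  [3] K(SK(II))
  [4] K(SKI)

Term B:
  start: KIII(K(KK(IS)))(SIK(KS(IK))(IS(KS)(II(KK))))
  [1] II(K(KK(IS)))(SIK(KS(IK))(IS(KS)(II(KK))))
  [2] I(K(KK(IS)))(SIK(KS(IK))(IS(KS)(II(KK))))
  [3] K(KK(IS))(SIK(KS(IK))(IS(KS)(II(KK))))
  [4] KK(IS)
  [5] K

Answer: DIFFERENT — A ⇓ K(SKI), B ⇓ K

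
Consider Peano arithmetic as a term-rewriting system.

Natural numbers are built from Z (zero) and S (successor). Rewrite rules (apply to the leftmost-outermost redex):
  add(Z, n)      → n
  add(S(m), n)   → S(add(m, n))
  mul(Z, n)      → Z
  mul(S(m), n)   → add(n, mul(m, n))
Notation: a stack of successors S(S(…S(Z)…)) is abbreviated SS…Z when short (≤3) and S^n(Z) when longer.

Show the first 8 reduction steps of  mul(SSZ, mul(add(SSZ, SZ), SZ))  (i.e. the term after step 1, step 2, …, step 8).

  start: mul(SSZ, mul(add(SSZ, SZ), SZ))
  →1  add(mul(add(SSZ, SZ), SZ), mul(SZ, mul(add(SSZ, SZ), SZ)))
  →2  add(mul(S(add(SZ, SZ)), SZ), mul(SZ, mul(add(SSZ, SZ), SZ)))
  →3  add(add(SZ, mul(add(SZ, SZ), SZ)), mul(SZ, mul(add(SSZ, SZ), SZ)))
  →4  add(S(add(Z, mul(add(SZ, SZ), SZ))), mul(SZ, mul(add(SSZ, SZ), SZ)))
  →5  S(add(add(Z, mul(add(SZ, SZ), SZ)), mul(SZ, mul(add(SSZ, SZ), SZ))))
  →6  S(add(mul(add(SZ, SZ), SZ), mul(SZ, mul(add(SSZ, SZ), SZ))))
  →7  S(add(mul(S(add(Z, SZ)), SZ), mul(SZ, mul(add(SSZ, SZ), SZ))))
  →8  S(add(add(SZ, mul(add(Z, SZ), SZ)), mul(SZ, mul(add(SSZ, SZ), SZ))))

Answer: after 8 steps: S(add(add(SZ, mul(add(Z, SZ), SZ)), mul(SZ, mul(add(SSZ, SZ), SZ))))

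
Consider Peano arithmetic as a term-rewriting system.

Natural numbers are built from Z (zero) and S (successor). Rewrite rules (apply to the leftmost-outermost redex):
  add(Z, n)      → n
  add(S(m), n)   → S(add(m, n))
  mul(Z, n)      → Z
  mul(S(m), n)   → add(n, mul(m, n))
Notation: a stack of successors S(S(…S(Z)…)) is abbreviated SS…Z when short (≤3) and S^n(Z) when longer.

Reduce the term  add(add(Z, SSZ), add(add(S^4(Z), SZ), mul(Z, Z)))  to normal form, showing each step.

  start: add(add(Z, SSZ), add(add(S^4(Z), SZ), mul(Z, Z)))
  →1  add(SSZ, add(add(S^4(Z), SZ), mul(Z, Z)))
  →2  S(add(SZ, add(add(S^4(Z), SZ), mul(Z, Z))))
  →3  S(S(add(Z, add(add(S^4(Z), SZ), mul(Z, Z)))))
  →4  S(S(add(add(S^4(Z), SZ), mul(Z, Z))))
  →5  S(S(add(S(add(SSSZ, SZ)), mul(Z, Z))))
  →6  S(S(S(add(add(SSSZ, SZ), mul(Z, Z)))))
  →7  S(S(S(add(S(add(SSZ, SZ)), mul(Z, Z)))))
  →8  S(S(S(S(add(add(SSZ, SZ), mul(Z, Z))))))
  →9  S(S(S(S(add(S(add(SZ, SZ)), mul(Z, Z))))))
  →10  S(S(S(S(S(add(add(SZ, SZ), mul(Z, Z)))))))
  →11  S(S(S(S(S(add(S(add(Z, SZ)), mul(Z, Z)))))))
  →12  S(S(S(S(S(S(add(add(Z, SZ), mul(Z, Z))))))))
  →13  S(S(S(S(S(S(add(SZ, mul(Z, Z))))))))
  →14  S(S(S(S(S(S(S(add(Z, mul(Z, Z)))))))))
  →15  S(S(S(S(S(S(S(mul(Z, Z))))))))
  →16  S^7(Z)

Answer: normal form = S^7(Z)  (in 16 steps)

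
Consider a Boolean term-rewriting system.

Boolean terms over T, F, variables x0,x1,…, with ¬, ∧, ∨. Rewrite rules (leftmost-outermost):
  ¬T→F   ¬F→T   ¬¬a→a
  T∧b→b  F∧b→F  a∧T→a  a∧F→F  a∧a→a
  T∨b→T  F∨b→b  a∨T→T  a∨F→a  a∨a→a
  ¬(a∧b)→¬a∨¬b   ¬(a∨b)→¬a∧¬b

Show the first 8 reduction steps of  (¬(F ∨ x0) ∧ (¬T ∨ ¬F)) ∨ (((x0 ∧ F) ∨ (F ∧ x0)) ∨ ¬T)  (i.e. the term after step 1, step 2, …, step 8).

Answer: after 8 steps: ¬x0 ∨ ((F ∨ (F ∧ x0)) ∨ ¬T)

Working:
  start: (¬(F ∨ x0) ∧ (¬T ∨ ¬F)) ∨ (((x0 ∧ F) ∨ (F ∧ x0)) ∨ ¬T)
  →1  ((¬F ∧ ¬x0) ∧ (¬T ∨ ¬F)) ∨ (((x0 ∧ F) ∨ (F ∧ x0)) ∨ ¬T)
  →2  ((T ∧ ¬x0) ∧ (¬T ∨ ¬F)) ∨ (((x0 ∧ F) ∨ (F ∧ x0)) ∨ ¬T)
  →3  (¬x0 ∧ (¬T ∨ ¬F)) ∨ (((x0 ∧ F) ∨ (F ∧ x0)) ∨ ¬T)
  →4  (¬x0 ∧ (F ∨ ¬F)) ∨ (((x0 ∧ F) ∨ (F ∧ x0)) ∨ ¬T)
  →5  (¬x0 ∧ ¬F) ∨ (((x0 ∧ F) ∨ (F ∧ x0)) ∨ ¬T)
  →6  (¬x0 ∧ T) ∨ (((x0 ∧ F) ∨ (F ∧ x0)) ∨ ¬T)
  →7  ¬x0 ∨ (((x0 ∧ F) ∨ (F ∧ x0)) ∨ ¬T)
  →8  ¬x0 ∨ ((F ∨ (F ∧ x0)) ∨ ¬T)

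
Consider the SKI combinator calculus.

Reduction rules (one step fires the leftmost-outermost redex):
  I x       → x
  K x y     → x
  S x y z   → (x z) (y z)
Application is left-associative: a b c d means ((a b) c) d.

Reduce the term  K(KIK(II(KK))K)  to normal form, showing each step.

  start: K(KIK(II(KK))K)
  →1  K(I(II(KK))K)
  →2  K(II(KK)K)
  →3  K(I(KK)K)
  →4  K(KKK)
  →5  KK

Answer: normal form = KK  (in 5 steps)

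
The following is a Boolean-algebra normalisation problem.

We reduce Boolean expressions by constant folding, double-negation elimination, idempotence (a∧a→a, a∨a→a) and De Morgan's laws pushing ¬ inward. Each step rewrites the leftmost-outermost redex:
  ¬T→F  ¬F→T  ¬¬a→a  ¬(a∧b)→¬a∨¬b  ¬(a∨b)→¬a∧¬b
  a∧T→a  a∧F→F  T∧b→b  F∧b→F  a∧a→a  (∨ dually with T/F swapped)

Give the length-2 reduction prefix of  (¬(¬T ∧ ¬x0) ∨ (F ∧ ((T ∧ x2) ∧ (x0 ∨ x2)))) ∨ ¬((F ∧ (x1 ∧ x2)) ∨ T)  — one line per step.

  start: (¬(¬T ∧ ¬x0) ∨ (F ∧ ((T ∧ x2) ∧ (x0 ∨ x2)))) ∨ ¬((F ∧ (x1 ∧ x2)) ∨ T)
  →1  ((¬¬T ∨ ¬¬x0) ∨ (F ∧ ((T ∧ x2) ∧ (x0 ∨ x2)))) ∨ ¬((F ∧ (x1 ∧ x2)) ∨ T)
  →2  ((T ∨ ¬¬x0) ∨ (F ∧ ((T ∧ x2) ∧ (x0 ∨ x2)))) ∨ ¬((F ∧ (x1 ∧ x2)) ∨ T)

Answer: after 2 steps: ((T ∨ ¬¬x0) ∨ (F ∧ ((T ∧ x2) ∧ (x0 ∨ x2)))) ∨ ¬((F ∧ (x1 ∧ x2)) ∨ T)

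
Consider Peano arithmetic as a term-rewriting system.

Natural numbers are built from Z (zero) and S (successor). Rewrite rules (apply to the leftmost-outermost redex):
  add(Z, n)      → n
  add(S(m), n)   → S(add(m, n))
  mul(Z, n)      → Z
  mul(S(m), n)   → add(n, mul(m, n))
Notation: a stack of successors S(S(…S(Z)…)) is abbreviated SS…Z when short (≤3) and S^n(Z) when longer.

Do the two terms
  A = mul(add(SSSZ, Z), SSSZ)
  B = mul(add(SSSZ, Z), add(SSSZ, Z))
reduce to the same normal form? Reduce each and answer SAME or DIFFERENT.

Answer: SAME — A ⇓ S^9(Z), B ⇓ S^9(Z)

Working:
Term A:
  start: mul(add(SSSZ, Z), SSSZ)
  [1] mul(S(add(SSZ, Z)), SSSZ)
  [2] add(SSSZ, mul(add(SSZ, Z), SSSZ))
  [3] S(add(SSZ, mul(add(SSZ, Z), SSSZ)))
  [4] S(S(add(SZ, mul(add(SSZ, Z), SSSZ))))
  [5] S(S(S(add(Z, mul(add(SSZ, Z), SSSZ)))))
  [6] S(S(S(mul(add(SSZ, Z), SSSZ))))
  [7] S(S(S(mul(S(add(SZ, Z)), SSSZ))))
  [8] S(S(S(add(SSSZ, mul(add(SZ, Z), SSSZ)))))
  [9] S(S(S(S(add(SSZ, mul(add(SZ, Z), SSSZ))))))
  [10] S(S(S(S(S(add(SZ, mul(add(SZ, Z), SSSZ)))))))
  [11] S(S(S(S(S(S(add(Z, mul(add(SZ, Z), SSSZ))))))))
  [12] S(S(S(S(S(S(mul(add(SZ, Z), SSSZ)))))))
  [13] S(S(S(S(S(S(mul(S(add(Z, Z)), SSSZ)))))))
  [14] S(S(S(S(S(S(add(SSSZ, mul(add(Z, Z), SSSZ))))))))
  [15] S(S(S(S(S(S(S(add(SSZ, mul(add(Z, Z), SSSZ)))))))))
  [16] S(S(S(S(S(S(S(S(add(SZ, mul(add(Z, Z), SSSZ))))))))))
  [17] S(S(S(S(S(S(S(S(S(add(Z, mul(add(Z, Z), SSSZ)))))))))))
  [18] S(S(S(S(S(S(S(S(S(mul(add(Z, Z), SSSZ))))))))))
  [19] S(S(S(S(S(S(S(S(S(mul(Z, SSSZ))))))))))
  [20] S^9(Z)

Term B:
  start: mul(add(SSSZ, Z), add(SSSZ, Z))
  [1] mul(S(add(SSZ, Z)), add(SSSZ, Z))
  [2] add(add(SSSZ, Z), mul(add(SSZ, Z), add(SSSZ, Z)))
  [3] add(S(add(SSZ, Z)), mul(add(SSZ, Z), add(SSSZ, Z)))
  [4] S(add(add(SSZ, Z), mul(add(SSZ, Z), add(SSSZ, Z))))
  [5] S(add(S(add(SZ, Z)), mul(add(SSZ, Z), add(SSSZ, Z))))
  [6] S(S(add(add(SZ, Z), mul(add(SSZ, Z), add(SSSZ, Z)))))
  [7] S(S(add(S(add(Z, Z)), mul(add(SSZ, Z), add(SSSZ, Z)))))
  [8] S(S(S(add(add(Z, Z), mul(add(SSZ, Z), add(SSSZ, Z))))))
  [9] S(S(S(add(Z, mul(add(SSZ, Z), add(SSSZ, Z))))))
  [10] S(S(S(mul(add(SSZ, Z), add(SSSZ, Z)))))
  [11] S(S(S(mul(S(add(SZ, Z)), add(SSSZ, Z)))))
  [12] S(S(S(add(add(SSSZ, Z), mul(add(SZ, Z), add(SSSZ, Z))))))
  [13] S(S(S(add(S(add(SSZ, Z)), mul(add(SZ, Z), add(SSSZ, Z))))))
  [14] S(S(S(S(add(add(SSZ, Z), mul(add(SZ, Z), add(SSSZ, Z)))))))
  [15] S(S(S(S(add(S(add(SZ, Z)), mul(add(SZ, Z), add(SSSZ, Z)))))))
  [16] S(S(S(S(S(add(add(SZ, Z), mul(add(SZ, Z), add(SSSZ, Z))))))))
  [17] S(S(S(S(S(add(S(add(Z, Z)), mul(add(SZ, Z), add(SSSZ, Z))))))))
  [18] S(S(S(S(S(S(add(add(Z, Z), mul(add(SZ, Z), add(SSSZ, Z)))))))))
  [19] S(S(S(S(S(S(add(Z, mul(add(SZ, Z), add(SSSZ, Z)))))))))
  [20] S(S(S(S(S(S(mul(add(SZ, Z), add(SSSZ, Z))))))))
  [21] S(S(S(S(S(S(mul(S(add(Z, Z)), add(SSSZ, Z))))))))
  [22] S(S(S(S(S(S(add(add(SSSZ, Z), mul(add(Z, Z), add(SSSZ, Z)))))))))
  [23] S(S(S(S(S(S(add(S(add(SSZ, Z)), mul(add(Z, Z), add(SSSZ, Z)))))))))
  [24] S(S(S(S(S(S(S(add(add(SSZ, Z), mul(add(Z, Z), add(SSSZ, Z))))))))))
  [25] S(S(S(S(S(S(S(add(S(add(SZ, Z)), mul(add(Z, Z), add(SSSZ, Z))))))))))
  [26] S(S(S(S(S(S(S(S(add(add(SZ, Z), mul(add(Z, Z), add(SSSZ, Z)))))))))))
  [27] S(S(S(S(S(S(S(S(add(S(add(Z, Z)), mul(add(Z, Z), add(SSSZ, Z)))))))))))
  [28] S(S(S(S(S(S(S(S(S(add(add(Z, Z), mul(add(Z, Z), add(SSSZ, Z))))))))))))
  [29] S(S(S(S(S(S(S(S(S(add(Z, mul(add(Z, Z), add(SSSZ, Z))))))))))))
  [30] S(S(S(S(S(S(S(S(S(mul(add(Z, Z), add(SSSZ, Z)))))))))))
  [31] S(S(S(S(S(S(S(S(S(mul(Z, add(SSSZ, Z)))))))))))
  [32] S^9(Z)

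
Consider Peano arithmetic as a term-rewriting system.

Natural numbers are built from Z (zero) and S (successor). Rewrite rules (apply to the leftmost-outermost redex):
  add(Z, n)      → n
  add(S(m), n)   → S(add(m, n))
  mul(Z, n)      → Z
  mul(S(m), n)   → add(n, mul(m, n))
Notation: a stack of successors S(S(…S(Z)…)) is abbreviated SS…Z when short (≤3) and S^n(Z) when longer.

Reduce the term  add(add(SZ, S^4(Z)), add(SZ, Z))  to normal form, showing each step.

  start: add(add(SZ, S^4(Z)), add(SZ, Z))
  step 1: add(S(add(Z, S^4(Z))), add(SZ, Z))
  step 2: S(add(add(Z, S^4(Z)), add(SZ, Z)))
  step 3: S(add(S^4(Z), add(SZ, Z)))
  step 4: S(S(add(SSSZ, add(SZ, Z))))
  step 5: S(S(S(add(SSZ, add(SZ, Z)))))
  step 6: S(S(S(S(add(SZ, add(SZ, Z))))))
  step 7: S(S(S(S(S(add(Z, add(SZ, Z)))))))
  step 8: S(S(S(S(S(add(SZ, Z))))))
  step 9: S(S(S(S(S(S(add(Z, Z)))))))
  step 10: S^6(Z)

Answer: normal form = S^6(Z)  (in 10 steps)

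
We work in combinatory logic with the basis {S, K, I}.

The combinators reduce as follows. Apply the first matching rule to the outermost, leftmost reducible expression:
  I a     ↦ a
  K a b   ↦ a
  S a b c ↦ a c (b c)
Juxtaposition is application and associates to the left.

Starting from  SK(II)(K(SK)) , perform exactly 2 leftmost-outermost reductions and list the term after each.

Answer: after 2 steps: K(SK)

Working:
  start: SK(II)(K(SK))
  [1] K(K(SK))(II(K(SK)))
  [2] K(SK)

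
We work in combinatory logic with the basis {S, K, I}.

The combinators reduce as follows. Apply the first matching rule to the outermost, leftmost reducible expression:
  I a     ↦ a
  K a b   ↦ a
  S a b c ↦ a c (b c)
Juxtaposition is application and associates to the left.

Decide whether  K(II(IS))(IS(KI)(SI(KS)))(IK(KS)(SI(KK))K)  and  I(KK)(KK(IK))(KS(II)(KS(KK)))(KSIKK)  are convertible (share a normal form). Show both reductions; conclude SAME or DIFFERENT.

Term A:
  start: K(II(IS))(IS(KI)(SI(KS)))(IK(KS)(SI(KK))K)
  [1] II(IS)(IK(KS)(SI(KK))K)
  [2] I(IS)(IK(KS)(SI(KK))K)
  [3] IS(IK(KS)(SI(KK))K)
  [4] S(IK(KS)(SI(KK))K)
  [5] S(K(KS)(SI(KK))K)
  [6] S(KSK)
  [7] SS

Term B:
  start: I(KK)(KK(IK))(KS(II)(KS(KK)))(KSIKK)
  [1] KK(KK(IK))(KS(II)(KS(KK)))(KSIKK)
  [2] K(KS(II)(KS(KK)))(KSIKK)
  [3] KS(II)(KS(KK))
  [4] S(KS(KK))
  [5] SS

Answer: SAME — A ⇓ SS, B ⇓ SS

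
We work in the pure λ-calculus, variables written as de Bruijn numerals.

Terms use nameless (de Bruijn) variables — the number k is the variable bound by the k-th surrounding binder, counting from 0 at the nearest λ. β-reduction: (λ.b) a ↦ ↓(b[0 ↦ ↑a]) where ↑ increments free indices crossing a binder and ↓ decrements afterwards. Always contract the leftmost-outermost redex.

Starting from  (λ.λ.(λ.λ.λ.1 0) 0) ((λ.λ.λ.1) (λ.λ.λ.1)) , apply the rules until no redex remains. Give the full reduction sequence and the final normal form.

Answer: normal form = λ.λ.λ.1 0  (in 2 steps)

Working:
  start: (λ.λ.(λ.λ.λ.1 0) 0) ((λ.λ.λ.1) (λ.λ.λ.1))
  step 1: λ.(λ.λ.λ.1 0) 0
  step 2: λ.λ.λ.1 0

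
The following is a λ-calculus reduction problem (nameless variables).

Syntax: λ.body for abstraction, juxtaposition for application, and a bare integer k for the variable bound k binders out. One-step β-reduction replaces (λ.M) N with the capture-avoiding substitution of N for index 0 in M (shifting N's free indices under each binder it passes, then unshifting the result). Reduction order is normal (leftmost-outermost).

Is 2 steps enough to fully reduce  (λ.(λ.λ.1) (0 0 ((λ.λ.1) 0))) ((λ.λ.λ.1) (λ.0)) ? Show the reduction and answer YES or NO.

  start: (λ.(λ.λ.1) (0 0 ((λ.λ.1) 0))) ((λ.λ.λ.1) (λ.0))
  →1  (λ.λ.1) ((λ.λ.λ.1) (λ.0) ((λ.λ.λ.1) (λ.0)) ((λ.λ.1) ((λ.λ.λ.1) (λ.0))))
  →2  λ.(λ.λ.λ.1) (λ.0) ((λ.λ.λ.1) (λ.0)) ((λ.λ.1) ((λ.λ.λ.1) (λ.0)))

Answer: NO — after 2 steps the term is λ.(λ.λ.λ.1) (λ.0) ((λ.λ.λ.1) (λ.0)) ((λ.λ.1) ((λ.λ.λ.1) (λ.0))), not yet normal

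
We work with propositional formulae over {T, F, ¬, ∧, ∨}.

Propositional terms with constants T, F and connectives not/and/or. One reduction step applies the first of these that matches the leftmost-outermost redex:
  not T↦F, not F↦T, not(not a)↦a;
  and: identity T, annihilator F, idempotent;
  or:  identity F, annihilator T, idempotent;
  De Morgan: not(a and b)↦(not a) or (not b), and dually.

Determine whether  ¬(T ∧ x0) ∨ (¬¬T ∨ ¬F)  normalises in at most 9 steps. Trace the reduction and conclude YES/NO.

Answer: YES — reaches normal form T in 6 ≤ 9 steps

Derivation:
  start: ¬(T ∧ x0) ∨ (¬¬T ∨ ¬F)
  step 1: (¬T ∨ ¬x0) ∨ (¬¬T ∨ ¬F)
  step 2: (F ∨ ¬x0) ∨ (¬¬T ∨ ¬F)
  step 3: ¬x0 ∨ (¬¬T ∨ ¬F)
  step 4: ¬x0 ∨ (T ∨ ¬F)
  step 5: ¬x0 ∨ T
  step 6: T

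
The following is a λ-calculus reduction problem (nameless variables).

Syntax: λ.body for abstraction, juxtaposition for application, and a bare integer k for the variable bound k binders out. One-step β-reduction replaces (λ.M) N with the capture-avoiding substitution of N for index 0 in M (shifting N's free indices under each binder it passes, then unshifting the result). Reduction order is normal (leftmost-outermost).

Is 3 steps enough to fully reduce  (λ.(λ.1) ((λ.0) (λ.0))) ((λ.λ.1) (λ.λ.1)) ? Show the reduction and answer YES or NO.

  start: (λ.(λ.1) ((λ.0) (λ.0))) ((λ.λ.1) (λ.λ.1))
  step 1: (λ.(λ.λ.1) (λ.λ.1)) ((λ.0) (λ.0))
  step 2: (λ.λ.1) (λ.λ.1)
  step 3: λ.λ.λ.1

Answer: YES — reaches normal form λ.λ.λ.1 in 3 ≤ 3 steps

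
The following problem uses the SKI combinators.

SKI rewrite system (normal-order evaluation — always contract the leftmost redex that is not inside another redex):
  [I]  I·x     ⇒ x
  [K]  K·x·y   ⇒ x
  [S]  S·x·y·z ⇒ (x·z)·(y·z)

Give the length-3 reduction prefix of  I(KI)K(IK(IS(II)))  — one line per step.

  start: I(KI)K(IK(IS(II)))
  step 1: KIK(IK(IS(II)))
  step 2: I(IK(IS(II)))
  step 3: IK(IS(II))

Answer: after 3 steps: IK(IS(II))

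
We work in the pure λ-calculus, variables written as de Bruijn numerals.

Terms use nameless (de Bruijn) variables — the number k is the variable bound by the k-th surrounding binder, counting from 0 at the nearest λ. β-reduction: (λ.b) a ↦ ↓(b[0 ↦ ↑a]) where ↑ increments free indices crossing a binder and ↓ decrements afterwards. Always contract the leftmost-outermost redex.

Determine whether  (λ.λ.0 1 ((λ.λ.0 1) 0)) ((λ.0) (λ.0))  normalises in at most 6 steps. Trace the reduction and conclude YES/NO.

  start: (λ.λ.0 1 ((λ.λ.0 1) 0)) ((λ.0) (λ.0))
  →1  λ.0 ((λ.0) (λ.0)) ((λ.λ.0 1) 0)
  →2  λ.0 (λ.0) ((λ.λ.0 1) 0)
  →3  λ.0 (λ.0) (λ.0 1)

Answer: YES — reaches normal form λ.0 (λ.0) (λ.0 1) in 3 ≤ 6 steps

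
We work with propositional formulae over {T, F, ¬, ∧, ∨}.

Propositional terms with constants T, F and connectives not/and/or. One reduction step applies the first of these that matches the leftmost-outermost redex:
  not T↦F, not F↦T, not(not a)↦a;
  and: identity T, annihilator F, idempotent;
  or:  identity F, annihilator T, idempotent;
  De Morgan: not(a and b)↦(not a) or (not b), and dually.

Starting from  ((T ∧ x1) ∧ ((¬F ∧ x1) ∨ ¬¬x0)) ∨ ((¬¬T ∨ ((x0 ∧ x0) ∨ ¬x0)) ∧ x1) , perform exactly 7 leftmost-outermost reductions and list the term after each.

Answer: after 7 steps: (x1 ∧ (x1 ∨ x0)) ∨ x1

Reduction:
  start: ((T ∧ x1) ∧ ((¬F ∧ x1) ∨ ¬¬x0)) ∨ ((¬¬T ∨ ((x0 ∧ x0) ∨ ¬x0)) ∧ x1)
  step 1: (x1 ∧ ((¬F ∧ x1) ∨ ¬¬x0)) ∨ ((¬¬T ∨ ((x0 ∧ x0) ∨ ¬x0)) ∧ x1)
  step 2: (x1 ∧ ((T ∧ x1) ∨ ¬¬x0)) ∨ ((¬¬T ∨ ((x0 ∧ x0) ∨ ¬x0)) ∧ x1)
  step 3: (x1 ∧ (x1 ∨ ¬¬x0)) ∨ ((¬¬T ∨ ((x0 ∧ x0) ∨ ¬x0)) ∧ x1)
  step 4: (x1 ∧ (x1 ∨ x0)) ∨ ((¬¬T ∨ ((x0 ∧ x0) ∨ ¬x0)) ∧ x1)
  step 5: (x1 ∧ (x1 ∨ x0)) ∨ ((T ∨ ((x0 ∧ x0) ∨ ¬x0)) ∧ x1)
  step 6: (x1 ∧ (x1 ∨ x0)) ∨ (T ∧ x1)
  step 7: (x1 ∧ (x1 ∨ x0)) ∨ x1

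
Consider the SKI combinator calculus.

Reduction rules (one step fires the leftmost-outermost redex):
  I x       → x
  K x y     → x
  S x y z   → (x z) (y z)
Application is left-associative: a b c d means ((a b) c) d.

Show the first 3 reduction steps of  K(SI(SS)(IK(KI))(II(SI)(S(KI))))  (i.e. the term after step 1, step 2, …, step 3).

Answer: after 3 steps: K(K(KI)(SS(IK(KI)))(II(SI)(S(KI))))

Working:
  start: K(SI(SS)(IK(KI))(II(SI)(S(KI))))
  →1  K(I(IK(KI))(SS(IK(KI)))(II(SI)(S(KI))))
  →2  K(IK(KI)(SS(IK(KI)))(II(SI)(S(KI))))
  →3  K(K(KI)(SS(IK(KI)))(II(SI)(S(KI))))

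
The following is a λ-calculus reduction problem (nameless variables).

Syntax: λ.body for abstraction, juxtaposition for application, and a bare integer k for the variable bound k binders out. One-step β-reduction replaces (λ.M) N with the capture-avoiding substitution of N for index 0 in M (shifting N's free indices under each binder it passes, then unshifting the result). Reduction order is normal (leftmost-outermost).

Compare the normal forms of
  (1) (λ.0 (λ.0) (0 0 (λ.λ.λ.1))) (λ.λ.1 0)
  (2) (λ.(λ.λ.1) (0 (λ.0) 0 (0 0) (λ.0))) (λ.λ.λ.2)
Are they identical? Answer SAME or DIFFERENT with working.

Answer: DIFFERENT — A ⇓ λ.λ.λ.1, B ⇓ λ.λ.0

Reduction:
Term A:
  start: (λ.0 (λ.0) (0 0 (λ.λ.λ.1))) (λ.λ.1 0)
  step 1: (λ.λ.1 0) (λ.0) ((λ.λ.1 0) (λ.λ.1 0) (λ.λ.λ.1))
  step 2: (λ.(λ.0) 0) ((λ.λ.1 0) (λ.λ.1 0) (λ.λ.λ.1))
  step 3: (λ.0) ((λ.λ.1 0) (λ.λ.1 0) (λ.λ.λ.1))
  step 4: (λ.λ.1 0) (λ.λ.1 0) (λ.λ.λ.1)
  step 5: (λ.(λ.λ.1 0) 0) (λ.λ.λ.1)
  step 6: (λ.λ.1 0) (λ.λ.λ.1)
  step 7: λ.(λ.λ.λ.1) 0
  step 8: λ.λ.λ.1

Term B:
  start: (λ.(λ.λ.1) (0 (λ.0) 0 (0 0) (λ.0))) (λ.λ.λ.2)
  step 1: (λ.λ.1) ((λ.λ.λ.2) (λ.0) (λ.λ.λ.2) ((λ.λ.λ.2) (λ.λ.λ.2)) (λ.0))
  step 2: λ.(λ.λ.λ.2) (λ.0) (λ.λ.λ.2) ((λ.λ.λ.2) (λ.λ.λ.2)) (λ.0)
  step 3: λ.(λ.λ.λ.0) (λ.λ.λ.2) ((λ.λ.λ.2) (λ.λ.λ.2)) (λ.0)
  step 4: λ.(λ.λ.0) ((λ.λ.λ.2) (λ.λ.λ.2)) (λ.0)
  step 5: λ.(λ.0) (λ.0)
  step 6: λ.λ.0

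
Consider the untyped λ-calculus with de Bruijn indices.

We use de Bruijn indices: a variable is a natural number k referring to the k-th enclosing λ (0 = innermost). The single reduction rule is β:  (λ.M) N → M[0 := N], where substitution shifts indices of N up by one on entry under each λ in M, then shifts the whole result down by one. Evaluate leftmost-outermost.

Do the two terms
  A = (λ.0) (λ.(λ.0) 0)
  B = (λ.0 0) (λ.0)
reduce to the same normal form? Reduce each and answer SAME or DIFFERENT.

Term A:
  start: (λ.0) (λ.(λ.0) 0)
  →1  λ.(λ.0) 0
  →2  λ.0

Term B:
  start: (λ.0 0) (λ.0)
  →1  (λ.0) (λ.0)
  →2  λ.0

Answer: SAME — A ⇓ λ.0, B ⇓ λ.0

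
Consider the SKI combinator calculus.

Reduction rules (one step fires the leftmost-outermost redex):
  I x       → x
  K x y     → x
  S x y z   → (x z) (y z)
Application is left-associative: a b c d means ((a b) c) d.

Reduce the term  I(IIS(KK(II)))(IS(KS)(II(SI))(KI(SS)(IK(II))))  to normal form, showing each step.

  start: I(IIS(KK(II)))(IS(KS)(II(SI))(KI(SS)(IK(II))))
  →1  IIS(KK(II))(IS(KS)(II(SI))(KI(SS)(IK(II))))
  →2  IS(KK(II))(IS(KS)(II(SI))(KI(SS)(IK(II))))
  →3  S(KK(II))(IS(KS)(II(SI))(KI(SS)(IK(II))))
  →4  SK(IS(KS)(II(SI))(KI(SS)(IK(II))))
  →5  SK(S(KS)(II(SI))(KI(SS)(IK(II))))
  →6  SK(KS(KI(SS)(IK(II)))(II(SI)(KI(SS)(IK(II)))))
  →7  SK(S(II(SI)(KI(SS)(IK(II)))))
  →8  SK(S(I(SI)(KI(SS)(IK(II)))))
  →9  SK(S(SI(KI(SS)(IK(II)))))
  →10  SK(S(SI(I(IK(II)))))
  →11  SK(S(SI(IK(II))))
  →12  SK(S(SI(K(II))))
  →13  SK(S(SI(KI)))

Answer: normal form = SK(S(SI(KI)))  (in 13 steps)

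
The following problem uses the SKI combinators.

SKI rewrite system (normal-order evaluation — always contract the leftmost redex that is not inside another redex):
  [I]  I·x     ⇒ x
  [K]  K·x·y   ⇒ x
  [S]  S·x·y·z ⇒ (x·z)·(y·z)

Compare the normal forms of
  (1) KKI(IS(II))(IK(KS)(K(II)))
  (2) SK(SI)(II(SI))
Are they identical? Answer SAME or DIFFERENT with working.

Answer: SAME — A ⇓ SI, B ⇓ SI

Working:
Term A:
  start: KKI(IS(II))(IK(KS)(K(II)))
  →1  K(IS(II))(IK(KS)(K(II)))
  →2  IS(II)
  →3  S(II)
  →4  SI

Term B:
  start: SK(SI)(II(SI))
  →1  K(II(SI))(SI(II(SI)))
  →2  II(SI)
  →3  I(SI)
  →4  SI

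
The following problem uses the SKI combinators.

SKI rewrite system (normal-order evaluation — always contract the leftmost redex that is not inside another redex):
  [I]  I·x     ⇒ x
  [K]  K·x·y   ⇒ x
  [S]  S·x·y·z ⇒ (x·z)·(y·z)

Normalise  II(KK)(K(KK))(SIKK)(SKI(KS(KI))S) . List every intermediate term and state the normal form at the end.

Answer: normal form = K(KK)  (in 6 steps)

Reduction:
  start: II(KK)(K(KK))(SIKK)(SKI(KS(KI))S)
  →1  I(KK)(K(KK))(SIKK)(SKI(KS(KI))S)
  →2  KK(K(KK))(SIKK)(SKI(KS(KI))S)
  →3  K(SIKK)(SKI(KS(KI))S)
  →4  SIKK
  →5  IK(KK)
  →6  K(KK)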